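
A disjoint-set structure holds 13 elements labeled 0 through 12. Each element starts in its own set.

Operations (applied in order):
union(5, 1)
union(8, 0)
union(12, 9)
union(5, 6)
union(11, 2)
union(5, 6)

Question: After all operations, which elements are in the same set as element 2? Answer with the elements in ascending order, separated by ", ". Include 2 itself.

Step 1: union(5, 1) -> merged; set of 5 now {1, 5}
Step 2: union(8, 0) -> merged; set of 8 now {0, 8}
Step 3: union(12, 9) -> merged; set of 12 now {9, 12}
Step 4: union(5, 6) -> merged; set of 5 now {1, 5, 6}
Step 5: union(11, 2) -> merged; set of 11 now {2, 11}
Step 6: union(5, 6) -> already same set; set of 5 now {1, 5, 6}
Component of 2: {2, 11}

Answer: 2, 11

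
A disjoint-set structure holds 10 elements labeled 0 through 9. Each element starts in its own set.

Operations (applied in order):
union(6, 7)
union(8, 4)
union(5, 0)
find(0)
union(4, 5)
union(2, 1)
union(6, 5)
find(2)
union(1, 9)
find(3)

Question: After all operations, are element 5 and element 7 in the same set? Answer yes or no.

Answer: yes

Derivation:
Step 1: union(6, 7) -> merged; set of 6 now {6, 7}
Step 2: union(8, 4) -> merged; set of 8 now {4, 8}
Step 3: union(5, 0) -> merged; set of 5 now {0, 5}
Step 4: find(0) -> no change; set of 0 is {0, 5}
Step 5: union(4, 5) -> merged; set of 4 now {0, 4, 5, 8}
Step 6: union(2, 1) -> merged; set of 2 now {1, 2}
Step 7: union(6, 5) -> merged; set of 6 now {0, 4, 5, 6, 7, 8}
Step 8: find(2) -> no change; set of 2 is {1, 2}
Step 9: union(1, 9) -> merged; set of 1 now {1, 2, 9}
Step 10: find(3) -> no change; set of 3 is {3}
Set of 5: {0, 4, 5, 6, 7, 8}; 7 is a member.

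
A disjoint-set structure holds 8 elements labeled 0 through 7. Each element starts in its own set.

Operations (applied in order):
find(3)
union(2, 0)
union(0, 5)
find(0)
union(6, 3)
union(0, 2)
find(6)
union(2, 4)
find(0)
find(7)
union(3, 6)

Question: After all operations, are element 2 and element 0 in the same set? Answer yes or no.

Answer: yes

Derivation:
Step 1: find(3) -> no change; set of 3 is {3}
Step 2: union(2, 0) -> merged; set of 2 now {0, 2}
Step 3: union(0, 5) -> merged; set of 0 now {0, 2, 5}
Step 4: find(0) -> no change; set of 0 is {0, 2, 5}
Step 5: union(6, 3) -> merged; set of 6 now {3, 6}
Step 6: union(0, 2) -> already same set; set of 0 now {0, 2, 5}
Step 7: find(6) -> no change; set of 6 is {3, 6}
Step 8: union(2, 4) -> merged; set of 2 now {0, 2, 4, 5}
Step 9: find(0) -> no change; set of 0 is {0, 2, 4, 5}
Step 10: find(7) -> no change; set of 7 is {7}
Step 11: union(3, 6) -> already same set; set of 3 now {3, 6}
Set of 2: {0, 2, 4, 5}; 0 is a member.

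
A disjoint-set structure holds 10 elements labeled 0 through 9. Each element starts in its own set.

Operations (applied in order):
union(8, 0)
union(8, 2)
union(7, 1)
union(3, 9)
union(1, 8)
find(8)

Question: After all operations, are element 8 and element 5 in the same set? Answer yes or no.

Answer: no

Derivation:
Step 1: union(8, 0) -> merged; set of 8 now {0, 8}
Step 2: union(8, 2) -> merged; set of 8 now {0, 2, 8}
Step 3: union(7, 1) -> merged; set of 7 now {1, 7}
Step 4: union(3, 9) -> merged; set of 3 now {3, 9}
Step 5: union(1, 8) -> merged; set of 1 now {0, 1, 2, 7, 8}
Step 6: find(8) -> no change; set of 8 is {0, 1, 2, 7, 8}
Set of 8: {0, 1, 2, 7, 8}; 5 is not a member.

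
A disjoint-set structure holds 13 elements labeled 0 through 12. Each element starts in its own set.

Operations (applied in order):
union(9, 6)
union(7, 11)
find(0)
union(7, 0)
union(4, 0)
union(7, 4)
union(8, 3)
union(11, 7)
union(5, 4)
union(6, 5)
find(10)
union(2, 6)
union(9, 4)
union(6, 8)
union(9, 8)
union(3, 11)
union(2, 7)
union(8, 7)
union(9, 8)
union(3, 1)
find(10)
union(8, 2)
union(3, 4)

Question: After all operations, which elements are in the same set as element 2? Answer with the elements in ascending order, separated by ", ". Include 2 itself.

Answer: 0, 1, 2, 3, 4, 5, 6, 7, 8, 9, 11

Derivation:
Step 1: union(9, 6) -> merged; set of 9 now {6, 9}
Step 2: union(7, 11) -> merged; set of 7 now {7, 11}
Step 3: find(0) -> no change; set of 0 is {0}
Step 4: union(7, 0) -> merged; set of 7 now {0, 7, 11}
Step 5: union(4, 0) -> merged; set of 4 now {0, 4, 7, 11}
Step 6: union(7, 4) -> already same set; set of 7 now {0, 4, 7, 11}
Step 7: union(8, 3) -> merged; set of 8 now {3, 8}
Step 8: union(11, 7) -> already same set; set of 11 now {0, 4, 7, 11}
Step 9: union(5, 4) -> merged; set of 5 now {0, 4, 5, 7, 11}
Step 10: union(6, 5) -> merged; set of 6 now {0, 4, 5, 6, 7, 9, 11}
Step 11: find(10) -> no change; set of 10 is {10}
Step 12: union(2, 6) -> merged; set of 2 now {0, 2, 4, 5, 6, 7, 9, 11}
Step 13: union(9, 4) -> already same set; set of 9 now {0, 2, 4, 5, 6, 7, 9, 11}
Step 14: union(6, 8) -> merged; set of 6 now {0, 2, 3, 4, 5, 6, 7, 8, 9, 11}
Step 15: union(9, 8) -> already same set; set of 9 now {0, 2, 3, 4, 5, 6, 7, 8, 9, 11}
Step 16: union(3, 11) -> already same set; set of 3 now {0, 2, 3, 4, 5, 6, 7, 8, 9, 11}
Step 17: union(2, 7) -> already same set; set of 2 now {0, 2, 3, 4, 5, 6, 7, 8, 9, 11}
Step 18: union(8, 7) -> already same set; set of 8 now {0, 2, 3, 4, 5, 6, 7, 8, 9, 11}
Step 19: union(9, 8) -> already same set; set of 9 now {0, 2, 3, 4, 5, 6, 7, 8, 9, 11}
Step 20: union(3, 1) -> merged; set of 3 now {0, 1, 2, 3, 4, 5, 6, 7, 8, 9, 11}
Step 21: find(10) -> no change; set of 10 is {10}
Step 22: union(8, 2) -> already same set; set of 8 now {0, 1, 2, 3, 4, 5, 6, 7, 8, 9, 11}
Step 23: union(3, 4) -> already same set; set of 3 now {0, 1, 2, 3, 4, 5, 6, 7, 8, 9, 11}
Component of 2: {0, 1, 2, 3, 4, 5, 6, 7, 8, 9, 11}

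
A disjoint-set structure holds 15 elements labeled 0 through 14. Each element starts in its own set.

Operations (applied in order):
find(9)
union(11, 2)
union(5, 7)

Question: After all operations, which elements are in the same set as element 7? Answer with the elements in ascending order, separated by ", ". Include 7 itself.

Step 1: find(9) -> no change; set of 9 is {9}
Step 2: union(11, 2) -> merged; set of 11 now {2, 11}
Step 3: union(5, 7) -> merged; set of 5 now {5, 7}
Component of 7: {5, 7}

Answer: 5, 7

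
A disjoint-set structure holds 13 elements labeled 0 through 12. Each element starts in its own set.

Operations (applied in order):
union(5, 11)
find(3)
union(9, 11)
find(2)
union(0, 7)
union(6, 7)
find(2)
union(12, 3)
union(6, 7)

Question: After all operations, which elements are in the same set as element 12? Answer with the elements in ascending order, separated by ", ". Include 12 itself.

Answer: 3, 12

Derivation:
Step 1: union(5, 11) -> merged; set of 5 now {5, 11}
Step 2: find(3) -> no change; set of 3 is {3}
Step 3: union(9, 11) -> merged; set of 9 now {5, 9, 11}
Step 4: find(2) -> no change; set of 2 is {2}
Step 5: union(0, 7) -> merged; set of 0 now {0, 7}
Step 6: union(6, 7) -> merged; set of 6 now {0, 6, 7}
Step 7: find(2) -> no change; set of 2 is {2}
Step 8: union(12, 3) -> merged; set of 12 now {3, 12}
Step 9: union(6, 7) -> already same set; set of 6 now {0, 6, 7}
Component of 12: {3, 12}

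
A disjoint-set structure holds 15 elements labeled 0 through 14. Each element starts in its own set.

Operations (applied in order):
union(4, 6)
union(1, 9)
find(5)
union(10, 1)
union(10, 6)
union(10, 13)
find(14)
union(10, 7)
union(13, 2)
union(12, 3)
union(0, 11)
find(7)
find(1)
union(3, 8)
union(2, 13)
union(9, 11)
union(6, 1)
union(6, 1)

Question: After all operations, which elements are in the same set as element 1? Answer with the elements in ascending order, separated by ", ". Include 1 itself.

Step 1: union(4, 6) -> merged; set of 4 now {4, 6}
Step 2: union(1, 9) -> merged; set of 1 now {1, 9}
Step 3: find(5) -> no change; set of 5 is {5}
Step 4: union(10, 1) -> merged; set of 10 now {1, 9, 10}
Step 5: union(10, 6) -> merged; set of 10 now {1, 4, 6, 9, 10}
Step 6: union(10, 13) -> merged; set of 10 now {1, 4, 6, 9, 10, 13}
Step 7: find(14) -> no change; set of 14 is {14}
Step 8: union(10, 7) -> merged; set of 10 now {1, 4, 6, 7, 9, 10, 13}
Step 9: union(13, 2) -> merged; set of 13 now {1, 2, 4, 6, 7, 9, 10, 13}
Step 10: union(12, 3) -> merged; set of 12 now {3, 12}
Step 11: union(0, 11) -> merged; set of 0 now {0, 11}
Step 12: find(7) -> no change; set of 7 is {1, 2, 4, 6, 7, 9, 10, 13}
Step 13: find(1) -> no change; set of 1 is {1, 2, 4, 6, 7, 9, 10, 13}
Step 14: union(3, 8) -> merged; set of 3 now {3, 8, 12}
Step 15: union(2, 13) -> already same set; set of 2 now {1, 2, 4, 6, 7, 9, 10, 13}
Step 16: union(9, 11) -> merged; set of 9 now {0, 1, 2, 4, 6, 7, 9, 10, 11, 13}
Step 17: union(6, 1) -> already same set; set of 6 now {0, 1, 2, 4, 6, 7, 9, 10, 11, 13}
Step 18: union(6, 1) -> already same set; set of 6 now {0, 1, 2, 4, 6, 7, 9, 10, 11, 13}
Component of 1: {0, 1, 2, 4, 6, 7, 9, 10, 11, 13}

Answer: 0, 1, 2, 4, 6, 7, 9, 10, 11, 13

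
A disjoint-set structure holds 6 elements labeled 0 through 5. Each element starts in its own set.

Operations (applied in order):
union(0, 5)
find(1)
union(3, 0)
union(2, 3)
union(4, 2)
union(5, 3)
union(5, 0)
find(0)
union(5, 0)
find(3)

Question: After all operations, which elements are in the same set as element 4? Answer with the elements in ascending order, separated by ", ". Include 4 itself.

Step 1: union(0, 5) -> merged; set of 0 now {0, 5}
Step 2: find(1) -> no change; set of 1 is {1}
Step 3: union(3, 0) -> merged; set of 3 now {0, 3, 5}
Step 4: union(2, 3) -> merged; set of 2 now {0, 2, 3, 5}
Step 5: union(4, 2) -> merged; set of 4 now {0, 2, 3, 4, 5}
Step 6: union(5, 3) -> already same set; set of 5 now {0, 2, 3, 4, 5}
Step 7: union(5, 0) -> already same set; set of 5 now {0, 2, 3, 4, 5}
Step 8: find(0) -> no change; set of 0 is {0, 2, 3, 4, 5}
Step 9: union(5, 0) -> already same set; set of 5 now {0, 2, 3, 4, 5}
Step 10: find(3) -> no change; set of 3 is {0, 2, 3, 4, 5}
Component of 4: {0, 2, 3, 4, 5}

Answer: 0, 2, 3, 4, 5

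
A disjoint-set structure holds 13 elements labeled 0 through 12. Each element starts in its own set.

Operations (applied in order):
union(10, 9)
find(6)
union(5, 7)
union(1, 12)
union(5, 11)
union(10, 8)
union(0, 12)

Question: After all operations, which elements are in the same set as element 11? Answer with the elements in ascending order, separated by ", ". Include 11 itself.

Step 1: union(10, 9) -> merged; set of 10 now {9, 10}
Step 2: find(6) -> no change; set of 6 is {6}
Step 3: union(5, 7) -> merged; set of 5 now {5, 7}
Step 4: union(1, 12) -> merged; set of 1 now {1, 12}
Step 5: union(5, 11) -> merged; set of 5 now {5, 7, 11}
Step 6: union(10, 8) -> merged; set of 10 now {8, 9, 10}
Step 7: union(0, 12) -> merged; set of 0 now {0, 1, 12}
Component of 11: {5, 7, 11}

Answer: 5, 7, 11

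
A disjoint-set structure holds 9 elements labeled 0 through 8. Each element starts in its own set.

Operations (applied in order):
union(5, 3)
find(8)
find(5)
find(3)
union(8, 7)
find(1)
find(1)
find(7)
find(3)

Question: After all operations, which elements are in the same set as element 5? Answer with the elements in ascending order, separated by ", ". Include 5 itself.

Answer: 3, 5

Derivation:
Step 1: union(5, 3) -> merged; set of 5 now {3, 5}
Step 2: find(8) -> no change; set of 8 is {8}
Step 3: find(5) -> no change; set of 5 is {3, 5}
Step 4: find(3) -> no change; set of 3 is {3, 5}
Step 5: union(8, 7) -> merged; set of 8 now {7, 8}
Step 6: find(1) -> no change; set of 1 is {1}
Step 7: find(1) -> no change; set of 1 is {1}
Step 8: find(7) -> no change; set of 7 is {7, 8}
Step 9: find(3) -> no change; set of 3 is {3, 5}
Component of 5: {3, 5}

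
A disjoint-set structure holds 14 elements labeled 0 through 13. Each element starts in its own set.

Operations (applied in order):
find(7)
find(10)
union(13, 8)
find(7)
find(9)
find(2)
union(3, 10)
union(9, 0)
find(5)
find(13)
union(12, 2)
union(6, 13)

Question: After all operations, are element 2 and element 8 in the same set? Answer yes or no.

Answer: no

Derivation:
Step 1: find(7) -> no change; set of 7 is {7}
Step 2: find(10) -> no change; set of 10 is {10}
Step 3: union(13, 8) -> merged; set of 13 now {8, 13}
Step 4: find(7) -> no change; set of 7 is {7}
Step 5: find(9) -> no change; set of 9 is {9}
Step 6: find(2) -> no change; set of 2 is {2}
Step 7: union(3, 10) -> merged; set of 3 now {3, 10}
Step 8: union(9, 0) -> merged; set of 9 now {0, 9}
Step 9: find(5) -> no change; set of 5 is {5}
Step 10: find(13) -> no change; set of 13 is {8, 13}
Step 11: union(12, 2) -> merged; set of 12 now {2, 12}
Step 12: union(6, 13) -> merged; set of 6 now {6, 8, 13}
Set of 2: {2, 12}; 8 is not a member.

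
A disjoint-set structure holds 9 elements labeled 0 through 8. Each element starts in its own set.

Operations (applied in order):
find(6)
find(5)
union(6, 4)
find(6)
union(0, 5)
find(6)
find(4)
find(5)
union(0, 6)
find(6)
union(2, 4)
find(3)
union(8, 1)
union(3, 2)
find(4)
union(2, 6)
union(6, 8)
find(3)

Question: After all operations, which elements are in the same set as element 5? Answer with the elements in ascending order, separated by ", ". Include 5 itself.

Step 1: find(6) -> no change; set of 6 is {6}
Step 2: find(5) -> no change; set of 5 is {5}
Step 3: union(6, 4) -> merged; set of 6 now {4, 6}
Step 4: find(6) -> no change; set of 6 is {4, 6}
Step 5: union(0, 5) -> merged; set of 0 now {0, 5}
Step 6: find(6) -> no change; set of 6 is {4, 6}
Step 7: find(4) -> no change; set of 4 is {4, 6}
Step 8: find(5) -> no change; set of 5 is {0, 5}
Step 9: union(0, 6) -> merged; set of 0 now {0, 4, 5, 6}
Step 10: find(6) -> no change; set of 6 is {0, 4, 5, 6}
Step 11: union(2, 4) -> merged; set of 2 now {0, 2, 4, 5, 6}
Step 12: find(3) -> no change; set of 3 is {3}
Step 13: union(8, 1) -> merged; set of 8 now {1, 8}
Step 14: union(3, 2) -> merged; set of 3 now {0, 2, 3, 4, 5, 6}
Step 15: find(4) -> no change; set of 4 is {0, 2, 3, 4, 5, 6}
Step 16: union(2, 6) -> already same set; set of 2 now {0, 2, 3, 4, 5, 6}
Step 17: union(6, 8) -> merged; set of 6 now {0, 1, 2, 3, 4, 5, 6, 8}
Step 18: find(3) -> no change; set of 3 is {0, 1, 2, 3, 4, 5, 6, 8}
Component of 5: {0, 1, 2, 3, 4, 5, 6, 8}

Answer: 0, 1, 2, 3, 4, 5, 6, 8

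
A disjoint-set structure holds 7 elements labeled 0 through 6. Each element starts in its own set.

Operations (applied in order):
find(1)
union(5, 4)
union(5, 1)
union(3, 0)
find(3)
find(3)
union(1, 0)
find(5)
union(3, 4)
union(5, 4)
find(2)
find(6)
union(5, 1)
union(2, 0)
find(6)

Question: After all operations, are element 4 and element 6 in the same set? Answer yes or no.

Answer: no

Derivation:
Step 1: find(1) -> no change; set of 1 is {1}
Step 2: union(5, 4) -> merged; set of 5 now {4, 5}
Step 3: union(5, 1) -> merged; set of 5 now {1, 4, 5}
Step 4: union(3, 0) -> merged; set of 3 now {0, 3}
Step 5: find(3) -> no change; set of 3 is {0, 3}
Step 6: find(3) -> no change; set of 3 is {0, 3}
Step 7: union(1, 0) -> merged; set of 1 now {0, 1, 3, 4, 5}
Step 8: find(5) -> no change; set of 5 is {0, 1, 3, 4, 5}
Step 9: union(3, 4) -> already same set; set of 3 now {0, 1, 3, 4, 5}
Step 10: union(5, 4) -> already same set; set of 5 now {0, 1, 3, 4, 5}
Step 11: find(2) -> no change; set of 2 is {2}
Step 12: find(6) -> no change; set of 6 is {6}
Step 13: union(5, 1) -> already same set; set of 5 now {0, 1, 3, 4, 5}
Step 14: union(2, 0) -> merged; set of 2 now {0, 1, 2, 3, 4, 5}
Step 15: find(6) -> no change; set of 6 is {6}
Set of 4: {0, 1, 2, 3, 4, 5}; 6 is not a member.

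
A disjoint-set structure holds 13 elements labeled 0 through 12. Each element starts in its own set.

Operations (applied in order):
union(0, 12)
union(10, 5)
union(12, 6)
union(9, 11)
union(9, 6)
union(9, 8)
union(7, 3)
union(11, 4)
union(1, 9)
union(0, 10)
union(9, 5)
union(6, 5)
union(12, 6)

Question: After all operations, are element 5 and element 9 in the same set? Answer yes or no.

Answer: yes

Derivation:
Step 1: union(0, 12) -> merged; set of 0 now {0, 12}
Step 2: union(10, 5) -> merged; set of 10 now {5, 10}
Step 3: union(12, 6) -> merged; set of 12 now {0, 6, 12}
Step 4: union(9, 11) -> merged; set of 9 now {9, 11}
Step 5: union(9, 6) -> merged; set of 9 now {0, 6, 9, 11, 12}
Step 6: union(9, 8) -> merged; set of 9 now {0, 6, 8, 9, 11, 12}
Step 7: union(7, 3) -> merged; set of 7 now {3, 7}
Step 8: union(11, 4) -> merged; set of 11 now {0, 4, 6, 8, 9, 11, 12}
Step 9: union(1, 9) -> merged; set of 1 now {0, 1, 4, 6, 8, 9, 11, 12}
Step 10: union(0, 10) -> merged; set of 0 now {0, 1, 4, 5, 6, 8, 9, 10, 11, 12}
Step 11: union(9, 5) -> already same set; set of 9 now {0, 1, 4, 5, 6, 8, 9, 10, 11, 12}
Step 12: union(6, 5) -> already same set; set of 6 now {0, 1, 4, 5, 6, 8, 9, 10, 11, 12}
Step 13: union(12, 6) -> already same set; set of 12 now {0, 1, 4, 5, 6, 8, 9, 10, 11, 12}
Set of 5: {0, 1, 4, 5, 6, 8, 9, 10, 11, 12}; 9 is a member.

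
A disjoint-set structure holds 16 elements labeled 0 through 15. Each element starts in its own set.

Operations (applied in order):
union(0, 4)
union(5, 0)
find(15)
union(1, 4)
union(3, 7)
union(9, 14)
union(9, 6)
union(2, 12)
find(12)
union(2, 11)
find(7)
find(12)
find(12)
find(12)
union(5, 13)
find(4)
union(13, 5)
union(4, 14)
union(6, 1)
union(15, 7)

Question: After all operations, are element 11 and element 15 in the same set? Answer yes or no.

Step 1: union(0, 4) -> merged; set of 0 now {0, 4}
Step 2: union(5, 0) -> merged; set of 5 now {0, 4, 5}
Step 3: find(15) -> no change; set of 15 is {15}
Step 4: union(1, 4) -> merged; set of 1 now {0, 1, 4, 5}
Step 5: union(3, 7) -> merged; set of 3 now {3, 7}
Step 6: union(9, 14) -> merged; set of 9 now {9, 14}
Step 7: union(9, 6) -> merged; set of 9 now {6, 9, 14}
Step 8: union(2, 12) -> merged; set of 2 now {2, 12}
Step 9: find(12) -> no change; set of 12 is {2, 12}
Step 10: union(2, 11) -> merged; set of 2 now {2, 11, 12}
Step 11: find(7) -> no change; set of 7 is {3, 7}
Step 12: find(12) -> no change; set of 12 is {2, 11, 12}
Step 13: find(12) -> no change; set of 12 is {2, 11, 12}
Step 14: find(12) -> no change; set of 12 is {2, 11, 12}
Step 15: union(5, 13) -> merged; set of 5 now {0, 1, 4, 5, 13}
Step 16: find(4) -> no change; set of 4 is {0, 1, 4, 5, 13}
Step 17: union(13, 5) -> already same set; set of 13 now {0, 1, 4, 5, 13}
Step 18: union(4, 14) -> merged; set of 4 now {0, 1, 4, 5, 6, 9, 13, 14}
Step 19: union(6, 1) -> already same set; set of 6 now {0, 1, 4, 5, 6, 9, 13, 14}
Step 20: union(15, 7) -> merged; set of 15 now {3, 7, 15}
Set of 11: {2, 11, 12}; 15 is not a member.

Answer: no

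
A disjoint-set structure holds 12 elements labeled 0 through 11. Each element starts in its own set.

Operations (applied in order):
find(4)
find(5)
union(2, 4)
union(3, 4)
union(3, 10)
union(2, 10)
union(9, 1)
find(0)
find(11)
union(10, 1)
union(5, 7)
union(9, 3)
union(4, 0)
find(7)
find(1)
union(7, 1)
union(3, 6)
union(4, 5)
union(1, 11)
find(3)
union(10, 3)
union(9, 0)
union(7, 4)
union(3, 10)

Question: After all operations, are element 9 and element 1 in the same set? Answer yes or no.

Answer: yes

Derivation:
Step 1: find(4) -> no change; set of 4 is {4}
Step 2: find(5) -> no change; set of 5 is {5}
Step 3: union(2, 4) -> merged; set of 2 now {2, 4}
Step 4: union(3, 4) -> merged; set of 3 now {2, 3, 4}
Step 5: union(3, 10) -> merged; set of 3 now {2, 3, 4, 10}
Step 6: union(2, 10) -> already same set; set of 2 now {2, 3, 4, 10}
Step 7: union(9, 1) -> merged; set of 9 now {1, 9}
Step 8: find(0) -> no change; set of 0 is {0}
Step 9: find(11) -> no change; set of 11 is {11}
Step 10: union(10, 1) -> merged; set of 10 now {1, 2, 3, 4, 9, 10}
Step 11: union(5, 7) -> merged; set of 5 now {5, 7}
Step 12: union(9, 3) -> already same set; set of 9 now {1, 2, 3, 4, 9, 10}
Step 13: union(4, 0) -> merged; set of 4 now {0, 1, 2, 3, 4, 9, 10}
Step 14: find(7) -> no change; set of 7 is {5, 7}
Step 15: find(1) -> no change; set of 1 is {0, 1, 2, 3, 4, 9, 10}
Step 16: union(7, 1) -> merged; set of 7 now {0, 1, 2, 3, 4, 5, 7, 9, 10}
Step 17: union(3, 6) -> merged; set of 3 now {0, 1, 2, 3, 4, 5, 6, 7, 9, 10}
Step 18: union(4, 5) -> already same set; set of 4 now {0, 1, 2, 3, 4, 5, 6, 7, 9, 10}
Step 19: union(1, 11) -> merged; set of 1 now {0, 1, 2, 3, 4, 5, 6, 7, 9, 10, 11}
Step 20: find(3) -> no change; set of 3 is {0, 1, 2, 3, 4, 5, 6, 7, 9, 10, 11}
Step 21: union(10, 3) -> already same set; set of 10 now {0, 1, 2, 3, 4, 5, 6, 7, 9, 10, 11}
Step 22: union(9, 0) -> already same set; set of 9 now {0, 1, 2, 3, 4, 5, 6, 7, 9, 10, 11}
Step 23: union(7, 4) -> already same set; set of 7 now {0, 1, 2, 3, 4, 5, 6, 7, 9, 10, 11}
Step 24: union(3, 10) -> already same set; set of 3 now {0, 1, 2, 3, 4, 5, 6, 7, 9, 10, 11}
Set of 9: {0, 1, 2, 3, 4, 5, 6, 7, 9, 10, 11}; 1 is a member.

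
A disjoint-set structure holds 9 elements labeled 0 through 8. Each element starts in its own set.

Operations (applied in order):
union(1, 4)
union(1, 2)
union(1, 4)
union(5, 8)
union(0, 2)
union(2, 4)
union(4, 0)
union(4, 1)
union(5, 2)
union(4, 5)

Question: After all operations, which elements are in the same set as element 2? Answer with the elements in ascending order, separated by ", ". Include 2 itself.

Answer: 0, 1, 2, 4, 5, 8

Derivation:
Step 1: union(1, 4) -> merged; set of 1 now {1, 4}
Step 2: union(1, 2) -> merged; set of 1 now {1, 2, 4}
Step 3: union(1, 4) -> already same set; set of 1 now {1, 2, 4}
Step 4: union(5, 8) -> merged; set of 5 now {5, 8}
Step 5: union(0, 2) -> merged; set of 0 now {0, 1, 2, 4}
Step 6: union(2, 4) -> already same set; set of 2 now {0, 1, 2, 4}
Step 7: union(4, 0) -> already same set; set of 4 now {0, 1, 2, 4}
Step 8: union(4, 1) -> already same set; set of 4 now {0, 1, 2, 4}
Step 9: union(5, 2) -> merged; set of 5 now {0, 1, 2, 4, 5, 8}
Step 10: union(4, 5) -> already same set; set of 4 now {0, 1, 2, 4, 5, 8}
Component of 2: {0, 1, 2, 4, 5, 8}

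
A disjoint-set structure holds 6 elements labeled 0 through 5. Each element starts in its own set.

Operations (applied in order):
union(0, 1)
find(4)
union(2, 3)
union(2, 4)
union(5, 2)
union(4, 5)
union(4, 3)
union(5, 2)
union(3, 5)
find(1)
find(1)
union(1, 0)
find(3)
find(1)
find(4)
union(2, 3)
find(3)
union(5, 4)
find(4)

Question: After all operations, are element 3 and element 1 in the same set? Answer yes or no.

Answer: no

Derivation:
Step 1: union(0, 1) -> merged; set of 0 now {0, 1}
Step 2: find(4) -> no change; set of 4 is {4}
Step 3: union(2, 3) -> merged; set of 2 now {2, 3}
Step 4: union(2, 4) -> merged; set of 2 now {2, 3, 4}
Step 5: union(5, 2) -> merged; set of 5 now {2, 3, 4, 5}
Step 6: union(4, 5) -> already same set; set of 4 now {2, 3, 4, 5}
Step 7: union(4, 3) -> already same set; set of 4 now {2, 3, 4, 5}
Step 8: union(5, 2) -> already same set; set of 5 now {2, 3, 4, 5}
Step 9: union(3, 5) -> already same set; set of 3 now {2, 3, 4, 5}
Step 10: find(1) -> no change; set of 1 is {0, 1}
Step 11: find(1) -> no change; set of 1 is {0, 1}
Step 12: union(1, 0) -> already same set; set of 1 now {0, 1}
Step 13: find(3) -> no change; set of 3 is {2, 3, 4, 5}
Step 14: find(1) -> no change; set of 1 is {0, 1}
Step 15: find(4) -> no change; set of 4 is {2, 3, 4, 5}
Step 16: union(2, 3) -> already same set; set of 2 now {2, 3, 4, 5}
Step 17: find(3) -> no change; set of 3 is {2, 3, 4, 5}
Step 18: union(5, 4) -> already same set; set of 5 now {2, 3, 4, 5}
Step 19: find(4) -> no change; set of 4 is {2, 3, 4, 5}
Set of 3: {2, 3, 4, 5}; 1 is not a member.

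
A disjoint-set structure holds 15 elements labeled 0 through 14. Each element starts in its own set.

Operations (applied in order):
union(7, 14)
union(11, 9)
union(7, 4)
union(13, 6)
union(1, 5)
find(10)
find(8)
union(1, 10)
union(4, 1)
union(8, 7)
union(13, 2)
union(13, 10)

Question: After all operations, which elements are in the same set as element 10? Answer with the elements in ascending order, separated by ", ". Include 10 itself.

Step 1: union(7, 14) -> merged; set of 7 now {7, 14}
Step 2: union(11, 9) -> merged; set of 11 now {9, 11}
Step 3: union(7, 4) -> merged; set of 7 now {4, 7, 14}
Step 4: union(13, 6) -> merged; set of 13 now {6, 13}
Step 5: union(1, 5) -> merged; set of 1 now {1, 5}
Step 6: find(10) -> no change; set of 10 is {10}
Step 7: find(8) -> no change; set of 8 is {8}
Step 8: union(1, 10) -> merged; set of 1 now {1, 5, 10}
Step 9: union(4, 1) -> merged; set of 4 now {1, 4, 5, 7, 10, 14}
Step 10: union(8, 7) -> merged; set of 8 now {1, 4, 5, 7, 8, 10, 14}
Step 11: union(13, 2) -> merged; set of 13 now {2, 6, 13}
Step 12: union(13, 10) -> merged; set of 13 now {1, 2, 4, 5, 6, 7, 8, 10, 13, 14}
Component of 10: {1, 2, 4, 5, 6, 7, 8, 10, 13, 14}

Answer: 1, 2, 4, 5, 6, 7, 8, 10, 13, 14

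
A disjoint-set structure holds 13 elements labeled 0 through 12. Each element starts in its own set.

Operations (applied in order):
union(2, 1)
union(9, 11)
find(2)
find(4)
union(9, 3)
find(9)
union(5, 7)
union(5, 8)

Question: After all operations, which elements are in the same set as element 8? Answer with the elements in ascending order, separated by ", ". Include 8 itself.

Answer: 5, 7, 8

Derivation:
Step 1: union(2, 1) -> merged; set of 2 now {1, 2}
Step 2: union(9, 11) -> merged; set of 9 now {9, 11}
Step 3: find(2) -> no change; set of 2 is {1, 2}
Step 4: find(4) -> no change; set of 4 is {4}
Step 5: union(9, 3) -> merged; set of 9 now {3, 9, 11}
Step 6: find(9) -> no change; set of 9 is {3, 9, 11}
Step 7: union(5, 7) -> merged; set of 5 now {5, 7}
Step 8: union(5, 8) -> merged; set of 5 now {5, 7, 8}
Component of 8: {5, 7, 8}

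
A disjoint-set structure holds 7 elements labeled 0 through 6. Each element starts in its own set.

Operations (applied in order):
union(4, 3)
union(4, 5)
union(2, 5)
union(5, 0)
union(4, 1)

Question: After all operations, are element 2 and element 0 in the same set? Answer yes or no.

Step 1: union(4, 3) -> merged; set of 4 now {3, 4}
Step 2: union(4, 5) -> merged; set of 4 now {3, 4, 5}
Step 3: union(2, 5) -> merged; set of 2 now {2, 3, 4, 5}
Step 4: union(5, 0) -> merged; set of 5 now {0, 2, 3, 4, 5}
Step 5: union(4, 1) -> merged; set of 4 now {0, 1, 2, 3, 4, 5}
Set of 2: {0, 1, 2, 3, 4, 5}; 0 is a member.

Answer: yes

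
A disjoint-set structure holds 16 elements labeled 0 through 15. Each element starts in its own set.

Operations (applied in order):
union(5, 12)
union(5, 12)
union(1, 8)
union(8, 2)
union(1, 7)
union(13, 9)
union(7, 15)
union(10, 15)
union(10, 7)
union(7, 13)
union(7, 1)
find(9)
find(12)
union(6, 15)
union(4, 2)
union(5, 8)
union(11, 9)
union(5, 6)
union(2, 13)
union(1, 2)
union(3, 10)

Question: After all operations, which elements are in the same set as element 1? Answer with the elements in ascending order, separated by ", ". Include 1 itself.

Answer: 1, 2, 3, 4, 5, 6, 7, 8, 9, 10, 11, 12, 13, 15

Derivation:
Step 1: union(5, 12) -> merged; set of 5 now {5, 12}
Step 2: union(5, 12) -> already same set; set of 5 now {5, 12}
Step 3: union(1, 8) -> merged; set of 1 now {1, 8}
Step 4: union(8, 2) -> merged; set of 8 now {1, 2, 8}
Step 5: union(1, 7) -> merged; set of 1 now {1, 2, 7, 8}
Step 6: union(13, 9) -> merged; set of 13 now {9, 13}
Step 7: union(7, 15) -> merged; set of 7 now {1, 2, 7, 8, 15}
Step 8: union(10, 15) -> merged; set of 10 now {1, 2, 7, 8, 10, 15}
Step 9: union(10, 7) -> already same set; set of 10 now {1, 2, 7, 8, 10, 15}
Step 10: union(7, 13) -> merged; set of 7 now {1, 2, 7, 8, 9, 10, 13, 15}
Step 11: union(7, 1) -> already same set; set of 7 now {1, 2, 7, 8, 9, 10, 13, 15}
Step 12: find(9) -> no change; set of 9 is {1, 2, 7, 8, 9, 10, 13, 15}
Step 13: find(12) -> no change; set of 12 is {5, 12}
Step 14: union(6, 15) -> merged; set of 6 now {1, 2, 6, 7, 8, 9, 10, 13, 15}
Step 15: union(4, 2) -> merged; set of 4 now {1, 2, 4, 6, 7, 8, 9, 10, 13, 15}
Step 16: union(5, 8) -> merged; set of 5 now {1, 2, 4, 5, 6, 7, 8, 9, 10, 12, 13, 15}
Step 17: union(11, 9) -> merged; set of 11 now {1, 2, 4, 5, 6, 7, 8, 9, 10, 11, 12, 13, 15}
Step 18: union(5, 6) -> already same set; set of 5 now {1, 2, 4, 5, 6, 7, 8, 9, 10, 11, 12, 13, 15}
Step 19: union(2, 13) -> already same set; set of 2 now {1, 2, 4, 5, 6, 7, 8, 9, 10, 11, 12, 13, 15}
Step 20: union(1, 2) -> already same set; set of 1 now {1, 2, 4, 5, 6, 7, 8, 9, 10, 11, 12, 13, 15}
Step 21: union(3, 10) -> merged; set of 3 now {1, 2, 3, 4, 5, 6, 7, 8, 9, 10, 11, 12, 13, 15}
Component of 1: {1, 2, 3, 4, 5, 6, 7, 8, 9, 10, 11, 12, 13, 15}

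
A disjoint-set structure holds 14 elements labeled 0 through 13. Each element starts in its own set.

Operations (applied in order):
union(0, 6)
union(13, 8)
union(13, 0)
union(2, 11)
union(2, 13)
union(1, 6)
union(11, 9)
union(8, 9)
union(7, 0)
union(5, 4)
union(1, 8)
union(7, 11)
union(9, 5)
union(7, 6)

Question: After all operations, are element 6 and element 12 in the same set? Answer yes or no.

Step 1: union(0, 6) -> merged; set of 0 now {0, 6}
Step 2: union(13, 8) -> merged; set of 13 now {8, 13}
Step 3: union(13, 0) -> merged; set of 13 now {0, 6, 8, 13}
Step 4: union(2, 11) -> merged; set of 2 now {2, 11}
Step 5: union(2, 13) -> merged; set of 2 now {0, 2, 6, 8, 11, 13}
Step 6: union(1, 6) -> merged; set of 1 now {0, 1, 2, 6, 8, 11, 13}
Step 7: union(11, 9) -> merged; set of 11 now {0, 1, 2, 6, 8, 9, 11, 13}
Step 8: union(8, 9) -> already same set; set of 8 now {0, 1, 2, 6, 8, 9, 11, 13}
Step 9: union(7, 0) -> merged; set of 7 now {0, 1, 2, 6, 7, 8, 9, 11, 13}
Step 10: union(5, 4) -> merged; set of 5 now {4, 5}
Step 11: union(1, 8) -> already same set; set of 1 now {0, 1, 2, 6, 7, 8, 9, 11, 13}
Step 12: union(7, 11) -> already same set; set of 7 now {0, 1, 2, 6, 7, 8, 9, 11, 13}
Step 13: union(9, 5) -> merged; set of 9 now {0, 1, 2, 4, 5, 6, 7, 8, 9, 11, 13}
Step 14: union(7, 6) -> already same set; set of 7 now {0, 1, 2, 4, 5, 6, 7, 8, 9, 11, 13}
Set of 6: {0, 1, 2, 4, 5, 6, 7, 8, 9, 11, 13}; 12 is not a member.

Answer: no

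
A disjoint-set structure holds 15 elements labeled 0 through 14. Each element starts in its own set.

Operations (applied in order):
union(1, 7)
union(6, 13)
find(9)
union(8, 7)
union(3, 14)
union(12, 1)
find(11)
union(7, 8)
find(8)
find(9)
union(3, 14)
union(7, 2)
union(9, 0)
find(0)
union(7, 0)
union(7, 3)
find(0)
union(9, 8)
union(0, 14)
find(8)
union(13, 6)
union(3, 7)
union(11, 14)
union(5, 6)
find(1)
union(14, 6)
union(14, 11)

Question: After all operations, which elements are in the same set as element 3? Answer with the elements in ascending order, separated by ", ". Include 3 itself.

Answer: 0, 1, 2, 3, 5, 6, 7, 8, 9, 11, 12, 13, 14

Derivation:
Step 1: union(1, 7) -> merged; set of 1 now {1, 7}
Step 2: union(6, 13) -> merged; set of 6 now {6, 13}
Step 3: find(9) -> no change; set of 9 is {9}
Step 4: union(8, 7) -> merged; set of 8 now {1, 7, 8}
Step 5: union(3, 14) -> merged; set of 3 now {3, 14}
Step 6: union(12, 1) -> merged; set of 12 now {1, 7, 8, 12}
Step 7: find(11) -> no change; set of 11 is {11}
Step 8: union(7, 8) -> already same set; set of 7 now {1, 7, 8, 12}
Step 9: find(8) -> no change; set of 8 is {1, 7, 8, 12}
Step 10: find(9) -> no change; set of 9 is {9}
Step 11: union(3, 14) -> already same set; set of 3 now {3, 14}
Step 12: union(7, 2) -> merged; set of 7 now {1, 2, 7, 8, 12}
Step 13: union(9, 0) -> merged; set of 9 now {0, 9}
Step 14: find(0) -> no change; set of 0 is {0, 9}
Step 15: union(7, 0) -> merged; set of 7 now {0, 1, 2, 7, 8, 9, 12}
Step 16: union(7, 3) -> merged; set of 7 now {0, 1, 2, 3, 7, 8, 9, 12, 14}
Step 17: find(0) -> no change; set of 0 is {0, 1, 2, 3, 7, 8, 9, 12, 14}
Step 18: union(9, 8) -> already same set; set of 9 now {0, 1, 2, 3, 7, 8, 9, 12, 14}
Step 19: union(0, 14) -> already same set; set of 0 now {0, 1, 2, 3, 7, 8, 9, 12, 14}
Step 20: find(8) -> no change; set of 8 is {0, 1, 2, 3, 7, 8, 9, 12, 14}
Step 21: union(13, 6) -> already same set; set of 13 now {6, 13}
Step 22: union(3, 7) -> already same set; set of 3 now {0, 1, 2, 3, 7, 8, 9, 12, 14}
Step 23: union(11, 14) -> merged; set of 11 now {0, 1, 2, 3, 7, 8, 9, 11, 12, 14}
Step 24: union(5, 6) -> merged; set of 5 now {5, 6, 13}
Step 25: find(1) -> no change; set of 1 is {0, 1, 2, 3, 7, 8, 9, 11, 12, 14}
Step 26: union(14, 6) -> merged; set of 14 now {0, 1, 2, 3, 5, 6, 7, 8, 9, 11, 12, 13, 14}
Step 27: union(14, 11) -> already same set; set of 14 now {0, 1, 2, 3, 5, 6, 7, 8, 9, 11, 12, 13, 14}
Component of 3: {0, 1, 2, 3, 5, 6, 7, 8, 9, 11, 12, 13, 14}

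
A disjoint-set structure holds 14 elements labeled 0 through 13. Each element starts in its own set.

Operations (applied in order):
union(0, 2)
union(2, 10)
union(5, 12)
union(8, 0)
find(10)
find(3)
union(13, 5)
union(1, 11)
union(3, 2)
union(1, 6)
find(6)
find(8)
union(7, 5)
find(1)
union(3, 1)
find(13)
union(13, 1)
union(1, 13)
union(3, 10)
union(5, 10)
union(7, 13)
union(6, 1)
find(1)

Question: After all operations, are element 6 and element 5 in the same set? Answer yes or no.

Step 1: union(0, 2) -> merged; set of 0 now {0, 2}
Step 2: union(2, 10) -> merged; set of 2 now {0, 2, 10}
Step 3: union(5, 12) -> merged; set of 5 now {5, 12}
Step 4: union(8, 0) -> merged; set of 8 now {0, 2, 8, 10}
Step 5: find(10) -> no change; set of 10 is {0, 2, 8, 10}
Step 6: find(3) -> no change; set of 3 is {3}
Step 7: union(13, 5) -> merged; set of 13 now {5, 12, 13}
Step 8: union(1, 11) -> merged; set of 1 now {1, 11}
Step 9: union(3, 2) -> merged; set of 3 now {0, 2, 3, 8, 10}
Step 10: union(1, 6) -> merged; set of 1 now {1, 6, 11}
Step 11: find(6) -> no change; set of 6 is {1, 6, 11}
Step 12: find(8) -> no change; set of 8 is {0, 2, 3, 8, 10}
Step 13: union(7, 5) -> merged; set of 7 now {5, 7, 12, 13}
Step 14: find(1) -> no change; set of 1 is {1, 6, 11}
Step 15: union(3, 1) -> merged; set of 3 now {0, 1, 2, 3, 6, 8, 10, 11}
Step 16: find(13) -> no change; set of 13 is {5, 7, 12, 13}
Step 17: union(13, 1) -> merged; set of 13 now {0, 1, 2, 3, 5, 6, 7, 8, 10, 11, 12, 13}
Step 18: union(1, 13) -> already same set; set of 1 now {0, 1, 2, 3, 5, 6, 7, 8, 10, 11, 12, 13}
Step 19: union(3, 10) -> already same set; set of 3 now {0, 1, 2, 3, 5, 6, 7, 8, 10, 11, 12, 13}
Step 20: union(5, 10) -> already same set; set of 5 now {0, 1, 2, 3, 5, 6, 7, 8, 10, 11, 12, 13}
Step 21: union(7, 13) -> already same set; set of 7 now {0, 1, 2, 3, 5, 6, 7, 8, 10, 11, 12, 13}
Step 22: union(6, 1) -> already same set; set of 6 now {0, 1, 2, 3, 5, 6, 7, 8, 10, 11, 12, 13}
Step 23: find(1) -> no change; set of 1 is {0, 1, 2, 3, 5, 6, 7, 8, 10, 11, 12, 13}
Set of 6: {0, 1, 2, 3, 5, 6, 7, 8, 10, 11, 12, 13}; 5 is a member.

Answer: yes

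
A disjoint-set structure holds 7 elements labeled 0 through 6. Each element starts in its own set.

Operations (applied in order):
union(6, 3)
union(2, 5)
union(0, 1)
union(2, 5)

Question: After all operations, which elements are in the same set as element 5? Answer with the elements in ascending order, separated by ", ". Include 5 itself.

Answer: 2, 5

Derivation:
Step 1: union(6, 3) -> merged; set of 6 now {3, 6}
Step 2: union(2, 5) -> merged; set of 2 now {2, 5}
Step 3: union(0, 1) -> merged; set of 0 now {0, 1}
Step 4: union(2, 5) -> already same set; set of 2 now {2, 5}
Component of 5: {2, 5}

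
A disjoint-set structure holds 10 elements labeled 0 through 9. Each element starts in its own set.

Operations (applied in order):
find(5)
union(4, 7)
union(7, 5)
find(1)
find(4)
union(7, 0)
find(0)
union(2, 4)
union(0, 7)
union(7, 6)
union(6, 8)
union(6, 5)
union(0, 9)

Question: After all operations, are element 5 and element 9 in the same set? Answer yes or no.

Step 1: find(5) -> no change; set of 5 is {5}
Step 2: union(4, 7) -> merged; set of 4 now {4, 7}
Step 3: union(7, 5) -> merged; set of 7 now {4, 5, 7}
Step 4: find(1) -> no change; set of 1 is {1}
Step 5: find(4) -> no change; set of 4 is {4, 5, 7}
Step 6: union(7, 0) -> merged; set of 7 now {0, 4, 5, 7}
Step 7: find(0) -> no change; set of 0 is {0, 4, 5, 7}
Step 8: union(2, 4) -> merged; set of 2 now {0, 2, 4, 5, 7}
Step 9: union(0, 7) -> already same set; set of 0 now {0, 2, 4, 5, 7}
Step 10: union(7, 6) -> merged; set of 7 now {0, 2, 4, 5, 6, 7}
Step 11: union(6, 8) -> merged; set of 6 now {0, 2, 4, 5, 6, 7, 8}
Step 12: union(6, 5) -> already same set; set of 6 now {0, 2, 4, 5, 6, 7, 8}
Step 13: union(0, 9) -> merged; set of 0 now {0, 2, 4, 5, 6, 7, 8, 9}
Set of 5: {0, 2, 4, 5, 6, 7, 8, 9}; 9 is a member.

Answer: yes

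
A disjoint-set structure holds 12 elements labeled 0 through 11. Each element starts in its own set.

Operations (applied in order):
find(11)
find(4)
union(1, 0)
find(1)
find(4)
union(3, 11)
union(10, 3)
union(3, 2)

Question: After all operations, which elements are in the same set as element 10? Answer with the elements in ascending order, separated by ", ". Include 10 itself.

Answer: 2, 3, 10, 11

Derivation:
Step 1: find(11) -> no change; set of 11 is {11}
Step 2: find(4) -> no change; set of 4 is {4}
Step 3: union(1, 0) -> merged; set of 1 now {0, 1}
Step 4: find(1) -> no change; set of 1 is {0, 1}
Step 5: find(4) -> no change; set of 4 is {4}
Step 6: union(3, 11) -> merged; set of 3 now {3, 11}
Step 7: union(10, 3) -> merged; set of 10 now {3, 10, 11}
Step 8: union(3, 2) -> merged; set of 3 now {2, 3, 10, 11}
Component of 10: {2, 3, 10, 11}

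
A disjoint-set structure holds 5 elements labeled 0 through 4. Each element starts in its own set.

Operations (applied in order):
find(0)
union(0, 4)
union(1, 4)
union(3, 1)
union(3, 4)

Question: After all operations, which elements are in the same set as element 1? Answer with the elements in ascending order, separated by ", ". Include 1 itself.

Step 1: find(0) -> no change; set of 0 is {0}
Step 2: union(0, 4) -> merged; set of 0 now {0, 4}
Step 3: union(1, 4) -> merged; set of 1 now {0, 1, 4}
Step 4: union(3, 1) -> merged; set of 3 now {0, 1, 3, 4}
Step 5: union(3, 4) -> already same set; set of 3 now {0, 1, 3, 4}
Component of 1: {0, 1, 3, 4}

Answer: 0, 1, 3, 4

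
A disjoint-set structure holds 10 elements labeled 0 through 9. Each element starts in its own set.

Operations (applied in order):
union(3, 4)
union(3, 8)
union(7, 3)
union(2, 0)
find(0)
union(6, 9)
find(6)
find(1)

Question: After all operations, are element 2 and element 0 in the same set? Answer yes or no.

Answer: yes

Derivation:
Step 1: union(3, 4) -> merged; set of 3 now {3, 4}
Step 2: union(3, 8) -> merged; set of 3 now {3, 4, 8}
Step 3: union(7, 3) -> merged; set of 7 now {3, 4, 7, 8}
Step 4: union(2, 0) -> merged; set of 2 now {0, 2}
Step 5: find(0) -> no change; set of 0 is {0, 2}
Step 6: union(6, 9) -> merged; set of 6 now {6, 9}
Step 7: find(6) -> no change; set of 6 is {6, 9}
Step 8: find(1) -> no change; set of 1 is {1}
Set of 2: {0, 2}; 0 is a member.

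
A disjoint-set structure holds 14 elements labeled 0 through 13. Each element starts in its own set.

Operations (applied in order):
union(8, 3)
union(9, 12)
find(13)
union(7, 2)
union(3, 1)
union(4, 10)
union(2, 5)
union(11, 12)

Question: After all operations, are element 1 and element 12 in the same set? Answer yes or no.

Step 1: union(8, 3) -> merged; set of 8 now {3, 8}
Step 2: union(9, 12) -> merged; set of 9 now {9, 12}
Step 3: find(13) -> no change; set of 13 is {13}
Step 4: union(7, 2) -> merged; set of 7 now {2, 7}
Step 5: union(3, 1) -> merged; set of 3 now {1, 3, 8}
Step 6: union(4, 10) -> merged; set of 4 now {4, 10}
Step 7: union(2, 5) -> merged; set of 2 now {2, 5, 7}
Step 8: union(11, 12) -> merged; set of 11 now {9, 11, 12}
Set of 1: {1, 3, 8}; 12 is not a member.

Answer: no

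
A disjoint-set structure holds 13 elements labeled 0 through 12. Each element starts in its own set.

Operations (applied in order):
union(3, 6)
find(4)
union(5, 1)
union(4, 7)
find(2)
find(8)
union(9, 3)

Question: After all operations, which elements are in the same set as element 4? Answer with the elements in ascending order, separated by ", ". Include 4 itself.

Step 1: union(3, 6) -> merged; set of 3 now {3, 6}
Step 2: find(4) -> no change; set of 4 is {4}
Step 3: union(5, 1) -> merged; set of 5 now {1, 5}
Step 4: union(4, 7) -> merged; set of 4 now {4, 7}
Step 5: find(2) -> no change; set of 2 is {2}
Step 6: find(8) -> no change; set of 8 is {8}
Step 7: union(9, 3) -> merged; set of 9 now {3, 6, 9}
Component of 4: {4, 7}

Answer: 4, 7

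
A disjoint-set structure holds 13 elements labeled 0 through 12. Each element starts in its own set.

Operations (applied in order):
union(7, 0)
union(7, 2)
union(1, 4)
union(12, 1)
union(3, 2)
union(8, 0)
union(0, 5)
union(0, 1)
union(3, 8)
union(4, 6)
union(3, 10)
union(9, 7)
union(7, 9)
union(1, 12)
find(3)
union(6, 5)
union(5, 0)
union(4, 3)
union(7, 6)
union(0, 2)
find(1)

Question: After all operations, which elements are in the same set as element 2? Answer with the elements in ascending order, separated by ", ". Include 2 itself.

Answer: 0, 1, 2, 3, 4, 5, 6, 7, 8, 9, 10, 12

Derivation:
Step 1: union(7, 0) -> merged; set of 7 now {0, 7}
Step 2: union(7, 2) -> merged; set of 7 now {0, 2, 7}
Step 3: union(1, 4) -> merged; set of 1 now {1, 4}
Step 4: union(12, 1) -> merged; set of 12 now {1, 4, 12}
Step 5: union(3, 2) -> merged; set of 3 now {0, 2, 3, 7}
Step 6: union(8, 0) -> merged; set of 8 now {0, 2, 3, 7, 8}
Step 7: union(0, 5) -> merged; set of 0 now {0, 2, 3, 5, 7, 8}
Step 8: union(0, 1) -> merged; set of 0 now {0, 1, 2, 3, 4, 5, 7, 8, 12}
Step 9: union(3, 8) -> already same set; set of 3 now {0, 1, 2, 3, 4, 5, 7, 8, 12}
Step 10: union(4, 6) -> merged; set of 4 now {0, 1, 2, 3, 4, 5, 6, 7, 8, 12}
Step 11: union(3, 10) -> merged; set of 3 now {0, 1, 2, 3, 4, 5, 6, 7, 8, 10, 12}
Step 12: union(9, 7) -> merged; set of 9 now {0, 1, 2, 3, 4, 5, 6, 7, 8, 9, 10, 12}
Step 13: union(7, 9) -> already same set; set of 7 now {0, 1, 2, 3, 4, 5, 6, 7, 8, 9, 10, 12}
Step 14: union(1, 12) -> already same set; set of 1 now {0, 1, 2, 3, 4, 5, 6, 7, 8, 9, 10, 12}
Step 15: find(3) -> no change; set of 3 is {0, 1, 2, 3, 4, 5, 6, 7, 8, 9, 10, 12}
Step 16: union(6, 5) -> already same set; set of 6 now {0, 1, 2, 3, 4, 5, 6, 7, 8, 9, 10, 12}
Step 17: union(5, 0) -> already same set; set of 5 now {0, 1, 2, 3, 4, 5, 6, 7, 8, 9, 10, 12}
Step 18: union(4, 3) -> already same set; set of 4 now {0, 1, 2, 3, 4, 5, 6, 7, 8, 9, 10, 12}
Step 19: union(7, 6) -> already same set; set of 7 now {0, 1, 2, 3, 4, 5, 6, 7, 8, 9, 10, 12}
Step 20: union(0, 2) -> already same set; set of 0 now {0, 1, 2, 3, 4, 5, 6, 7, 8, 9, 10, 12}
Step 21: find(1) -> no change; set of 1 is {0, 1, 2, 3, 4, 5, 6, 7, 8, 9, 10, 12}
Component of 2: {0, 1, 2, 3, 4, 5, 6, 7, 8, 9, 10, 12}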